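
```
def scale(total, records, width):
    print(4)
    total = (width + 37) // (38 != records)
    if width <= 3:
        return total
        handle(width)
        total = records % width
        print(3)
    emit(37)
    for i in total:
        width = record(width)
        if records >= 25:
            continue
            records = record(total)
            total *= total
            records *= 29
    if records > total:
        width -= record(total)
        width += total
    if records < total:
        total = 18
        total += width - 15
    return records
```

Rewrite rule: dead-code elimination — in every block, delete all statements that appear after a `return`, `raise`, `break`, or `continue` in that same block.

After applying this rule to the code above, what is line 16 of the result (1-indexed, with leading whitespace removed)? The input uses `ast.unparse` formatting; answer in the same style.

total += width - 15

Transformed code:
def scale(total, records, width):
    print(4)
    total = (width + 37) // (38 != records)
    if width <= 3:
        return total
    emit(37)
    for i in total:
        width = record(width)
        if records >= 25:
            continue
    if records > total:
        width -= record(total)
        width += total
    if records < total:
        total = 18
        total += width - 15
    return records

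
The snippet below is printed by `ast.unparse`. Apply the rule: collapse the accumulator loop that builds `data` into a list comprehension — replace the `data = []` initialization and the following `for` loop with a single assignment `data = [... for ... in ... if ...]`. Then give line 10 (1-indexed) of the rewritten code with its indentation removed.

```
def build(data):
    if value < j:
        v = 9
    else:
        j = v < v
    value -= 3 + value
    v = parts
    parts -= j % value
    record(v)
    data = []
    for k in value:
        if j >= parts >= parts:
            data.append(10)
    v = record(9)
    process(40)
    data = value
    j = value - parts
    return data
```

data = [10 for k in value if j >= parts >= parts]

Transformed code:
def build(data):
    if value < j:
        v = 9
    else:
        j = v < v
    value -= 3 + value
    v = parts
    parts -= j % value
    record(v)
    data = [10 for k in value if j >= parts >= parts]
    v = record(9)
    process(40)
    data = value
    j = value - parts
    return data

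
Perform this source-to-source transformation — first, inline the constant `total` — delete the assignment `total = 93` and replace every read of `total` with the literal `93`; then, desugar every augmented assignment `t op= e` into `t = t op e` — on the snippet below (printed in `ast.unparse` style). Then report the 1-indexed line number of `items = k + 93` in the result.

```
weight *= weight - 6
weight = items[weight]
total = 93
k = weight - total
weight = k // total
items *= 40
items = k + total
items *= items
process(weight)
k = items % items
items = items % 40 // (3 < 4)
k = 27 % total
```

6

Transformed code:
weight = weight * (weight - 6)
weight = items[weight]
k = weight - 93
weight = k // 93
items = items * 40
items = k + 93
items = items * items
process(weight)
k = items % items
items = items % 40 // (3 < 4)
k = 27 % 93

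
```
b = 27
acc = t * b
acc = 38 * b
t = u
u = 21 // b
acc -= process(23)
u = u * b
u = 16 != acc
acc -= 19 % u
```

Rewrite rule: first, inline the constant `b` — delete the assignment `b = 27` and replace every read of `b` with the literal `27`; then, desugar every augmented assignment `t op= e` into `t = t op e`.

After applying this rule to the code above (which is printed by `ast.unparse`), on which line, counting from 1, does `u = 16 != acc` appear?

7

Transformed code:
acc = t * 27
acc = 38 * 27
t = u
u = 21 // 27
acc = acc - process(23)
u = u * 27
u = 16 != acc
acc = acc - 19 % u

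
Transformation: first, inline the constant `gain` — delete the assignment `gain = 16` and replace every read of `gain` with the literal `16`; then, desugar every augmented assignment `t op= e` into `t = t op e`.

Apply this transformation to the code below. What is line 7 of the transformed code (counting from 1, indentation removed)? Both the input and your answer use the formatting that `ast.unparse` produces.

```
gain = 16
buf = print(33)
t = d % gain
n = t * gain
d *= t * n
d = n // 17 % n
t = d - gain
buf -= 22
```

buf = buf - 22

Transformed code:
buf = print(33)
t = d % 16
n = t * 16
d = d * (t * n)
d = n // 17 % n
t = d - 16
buf = buf - 22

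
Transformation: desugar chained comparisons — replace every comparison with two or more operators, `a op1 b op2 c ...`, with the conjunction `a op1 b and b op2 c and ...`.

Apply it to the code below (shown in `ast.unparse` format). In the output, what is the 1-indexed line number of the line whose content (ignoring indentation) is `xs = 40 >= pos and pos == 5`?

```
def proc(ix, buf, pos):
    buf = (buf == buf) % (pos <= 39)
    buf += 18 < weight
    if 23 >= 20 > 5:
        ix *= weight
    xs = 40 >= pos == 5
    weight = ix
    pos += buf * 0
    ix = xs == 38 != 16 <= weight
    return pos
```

6

Transformed code:
def proc(ix, buf, pos):
    buf = (buf == buf) % (pos <= 39)
    buf += 18 < weight
    if 23 >= 20 and 20 > 5:
        ix *= weight
    xs = 40 >= pos and pos == 5
    weight = ix
    pos += buf * 0
    ix = xs == 38 and 38 != 16 and (16 <= weight)
    return pos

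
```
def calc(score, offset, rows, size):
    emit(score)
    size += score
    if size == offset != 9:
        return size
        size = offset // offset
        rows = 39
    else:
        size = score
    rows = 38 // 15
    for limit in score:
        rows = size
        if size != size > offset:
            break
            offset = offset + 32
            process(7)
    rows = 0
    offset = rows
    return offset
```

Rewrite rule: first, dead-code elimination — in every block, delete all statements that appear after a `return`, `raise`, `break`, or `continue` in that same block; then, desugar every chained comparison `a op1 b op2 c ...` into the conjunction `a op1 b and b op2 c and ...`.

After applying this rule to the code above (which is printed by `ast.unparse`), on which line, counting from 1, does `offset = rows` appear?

Transformed code:
def calc(score, offset, rows, size):
    emit(score)
    size += score
    if size == offset and offset != 9:
        return size
    else:
        size = score
    rows = 38 // 15
    for limit in score:
        rows = size
        if size != size and size > offset:
            break
    rows = 0
    offset = rows
    return offset

14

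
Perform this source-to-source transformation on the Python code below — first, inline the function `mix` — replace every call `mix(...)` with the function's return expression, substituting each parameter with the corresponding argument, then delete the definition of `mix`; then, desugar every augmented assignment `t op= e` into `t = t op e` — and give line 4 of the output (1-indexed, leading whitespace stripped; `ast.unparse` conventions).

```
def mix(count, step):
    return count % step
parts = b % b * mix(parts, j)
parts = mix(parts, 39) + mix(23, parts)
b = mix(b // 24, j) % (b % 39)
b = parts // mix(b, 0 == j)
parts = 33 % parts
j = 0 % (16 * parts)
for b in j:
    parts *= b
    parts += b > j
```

b = parts // (b % (0 == j))

Transformed code:
parts = b % b * (parts % j)
parts = parts % 39 + 23 % parts
b = b // 24 % j % (b % 39)
b = parts // (b % (0 == j))
parts = 33 % parts
j = 0 % (16 * parts)
for b in j:
    parts = parts * b
    parts = parts + (b > j)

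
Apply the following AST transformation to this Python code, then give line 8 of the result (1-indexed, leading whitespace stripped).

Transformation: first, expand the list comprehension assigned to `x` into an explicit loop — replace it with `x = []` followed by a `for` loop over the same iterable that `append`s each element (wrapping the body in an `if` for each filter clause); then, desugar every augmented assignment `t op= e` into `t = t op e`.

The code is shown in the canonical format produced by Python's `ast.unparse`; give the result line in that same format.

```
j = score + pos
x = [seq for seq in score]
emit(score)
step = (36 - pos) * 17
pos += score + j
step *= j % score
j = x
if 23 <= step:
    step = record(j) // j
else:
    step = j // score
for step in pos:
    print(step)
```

step = step * (j % score)

Transformed code:
j = score + pos
x = []
for seq in score:
    x.append(seq)
emit(score)
step = (36 - pos) * 17
pos = pos + (score + j)
step = step * (j % score)
j = x
if 23 <= step:
    step = record(j) // j
else:
    step = j // score
for step in pos:
    print(step)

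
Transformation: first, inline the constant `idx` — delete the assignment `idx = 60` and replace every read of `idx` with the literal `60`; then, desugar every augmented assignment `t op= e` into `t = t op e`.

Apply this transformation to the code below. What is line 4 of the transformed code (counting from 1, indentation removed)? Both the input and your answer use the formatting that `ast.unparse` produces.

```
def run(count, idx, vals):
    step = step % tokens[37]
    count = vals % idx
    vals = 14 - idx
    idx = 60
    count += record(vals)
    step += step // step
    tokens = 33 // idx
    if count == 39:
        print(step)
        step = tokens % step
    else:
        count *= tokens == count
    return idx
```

vals = 14 - 60

Transformed code:
def run(count, idx, vals):
    step = step % tokens[37]
    count = vals % 60
    vals = 14 - 60
    count = count + record(vals)
    step = step + step // step
    tokens = 33 // 60
    if count == 39:
        print(step)
        step = tokens % step
    else:
        count = count * (tokens == count)
    return 60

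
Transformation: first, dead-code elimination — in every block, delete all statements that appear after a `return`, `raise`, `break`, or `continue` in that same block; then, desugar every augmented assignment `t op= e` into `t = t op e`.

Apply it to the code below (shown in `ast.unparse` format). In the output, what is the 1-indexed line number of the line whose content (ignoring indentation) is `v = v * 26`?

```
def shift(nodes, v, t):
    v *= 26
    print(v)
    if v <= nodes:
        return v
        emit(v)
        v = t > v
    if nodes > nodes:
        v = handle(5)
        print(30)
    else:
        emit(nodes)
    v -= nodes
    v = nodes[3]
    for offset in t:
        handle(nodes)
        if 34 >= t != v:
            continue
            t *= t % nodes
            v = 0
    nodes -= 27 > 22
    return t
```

2

Transformed code:
def shift(nodes, v, t):
    v = v * 26
    print(v)
    if v <= nodes:
        return v
    if nodes > nodes:
        v = handle(5)
        print(30)
    else:
        emit(nodes)
    v = v - nodes
    v = nodes[3]
    for offset in t:
        handle(nodes)
        if 34 >= t != v:
            continue
    nodes = nodes - (27 > 22)
    return t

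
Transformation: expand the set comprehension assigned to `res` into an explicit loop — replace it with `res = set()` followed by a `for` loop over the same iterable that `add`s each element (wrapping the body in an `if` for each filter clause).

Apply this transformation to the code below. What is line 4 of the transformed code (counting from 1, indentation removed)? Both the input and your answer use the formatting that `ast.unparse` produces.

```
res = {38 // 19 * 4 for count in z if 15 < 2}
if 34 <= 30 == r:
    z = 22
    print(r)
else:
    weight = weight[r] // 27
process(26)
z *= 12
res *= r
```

Transformed code:
res = set()
for count in z:
    if 15 < 2:
        res.add(38 // 19 * 4)
if 34 <= 30 == r:
    z = 22
    print(r)
else:
    weight = weight[r] // 27
process(26)
z *= 12
res *= r

res.add(38 // 19 * 4)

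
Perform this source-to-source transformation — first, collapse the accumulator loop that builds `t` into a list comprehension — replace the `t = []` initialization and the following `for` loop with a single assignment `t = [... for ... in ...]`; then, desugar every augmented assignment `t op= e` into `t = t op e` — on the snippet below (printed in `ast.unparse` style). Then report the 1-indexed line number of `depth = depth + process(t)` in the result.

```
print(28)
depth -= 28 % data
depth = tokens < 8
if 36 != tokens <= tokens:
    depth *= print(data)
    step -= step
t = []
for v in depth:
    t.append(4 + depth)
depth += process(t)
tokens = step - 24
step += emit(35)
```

8

Transformed code:
print(28)
depth = depth - 28 % data
depth = tokens < 8
if 36 != tokens <= tokens:
    depth = depth * print(data)
    step = step - step
t = [4 + depth for v in depth]
depth = depth + process(t)
tokens = step - 24
step = step + emit(35)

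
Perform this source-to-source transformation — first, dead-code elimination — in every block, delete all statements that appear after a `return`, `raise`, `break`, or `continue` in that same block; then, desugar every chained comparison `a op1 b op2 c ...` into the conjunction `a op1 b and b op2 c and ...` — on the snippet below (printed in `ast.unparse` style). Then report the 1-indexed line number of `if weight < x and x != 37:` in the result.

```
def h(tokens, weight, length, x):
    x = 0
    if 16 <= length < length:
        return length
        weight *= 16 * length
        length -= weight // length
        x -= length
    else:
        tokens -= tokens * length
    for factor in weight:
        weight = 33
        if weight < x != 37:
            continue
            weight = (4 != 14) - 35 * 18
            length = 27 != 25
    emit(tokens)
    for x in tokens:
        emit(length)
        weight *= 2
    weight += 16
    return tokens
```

9

Transformed code:
def h(tokens, weight, length, x):
    x = 0
    if 16 <= length and length < length:
        return length
    else:
        tokens -= tokens * length
    for factor in weight:
        weight = 33
        if weight < x and x != 37:
            continue
    emit(tokens)
    for x in tokens:
        emit(length)
        weight *= 2
    weight += 16
    return tokens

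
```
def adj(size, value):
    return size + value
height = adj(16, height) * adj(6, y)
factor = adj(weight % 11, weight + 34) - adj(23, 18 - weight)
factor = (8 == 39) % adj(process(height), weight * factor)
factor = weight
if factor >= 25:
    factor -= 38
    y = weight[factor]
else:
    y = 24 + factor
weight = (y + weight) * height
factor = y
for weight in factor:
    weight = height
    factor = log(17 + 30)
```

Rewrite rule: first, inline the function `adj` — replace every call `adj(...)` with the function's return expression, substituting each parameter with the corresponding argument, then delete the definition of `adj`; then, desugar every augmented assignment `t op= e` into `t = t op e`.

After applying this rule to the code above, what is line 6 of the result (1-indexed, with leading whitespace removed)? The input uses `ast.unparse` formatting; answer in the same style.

factor = factor - 38

Transformed code:
height = (16 + height) * (6 + y)
factor = weight % 11 + (weight + 34) - (23 + (18 - weight))
factor = (8 == 39) % (process(height) + weight * factor)
factor = weight
if factor >= 25:
    factor = factor - 38
    y = weight[factor]
else:
    y = 24 + factor
weight = (y + weight) * height
factor = y
for weight in factor:
    weight = height
    factor = log(17 + 30)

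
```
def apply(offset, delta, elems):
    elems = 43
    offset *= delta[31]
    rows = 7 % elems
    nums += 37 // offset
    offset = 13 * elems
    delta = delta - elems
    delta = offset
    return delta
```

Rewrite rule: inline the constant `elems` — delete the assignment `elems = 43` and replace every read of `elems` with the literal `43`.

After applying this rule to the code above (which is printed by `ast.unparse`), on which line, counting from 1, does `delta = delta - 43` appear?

6

Transformed code:
def apply(offset, delta, elems):
    offset *= delta[31]
    rows = 7 % 43
    nums += 37 // offset
    offset = 13 * 43
    delta = delta - 43
    delta = offset
    return delta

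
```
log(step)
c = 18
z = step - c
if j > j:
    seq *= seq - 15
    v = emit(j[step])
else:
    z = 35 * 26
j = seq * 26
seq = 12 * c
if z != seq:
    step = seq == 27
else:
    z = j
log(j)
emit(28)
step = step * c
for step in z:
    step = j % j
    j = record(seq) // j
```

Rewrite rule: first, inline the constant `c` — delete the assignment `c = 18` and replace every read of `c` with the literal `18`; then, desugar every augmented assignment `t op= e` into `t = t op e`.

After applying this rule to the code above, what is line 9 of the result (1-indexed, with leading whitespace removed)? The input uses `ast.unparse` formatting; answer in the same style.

seq = 12 * 18

Transformed code:
log(step)
z = step - 18
if j > j:
    seq = seq * (seq - 15)
    v = emit(j[step])
else:
    z = 35 * 26
j = seq * 26
seq = 12 * 18
if z != seq:
    step = seq == 27
else:
    z = j
log(j)
emit(28)
step = step * 18
for step in z:
    step = j % j
    j = record(seq) // j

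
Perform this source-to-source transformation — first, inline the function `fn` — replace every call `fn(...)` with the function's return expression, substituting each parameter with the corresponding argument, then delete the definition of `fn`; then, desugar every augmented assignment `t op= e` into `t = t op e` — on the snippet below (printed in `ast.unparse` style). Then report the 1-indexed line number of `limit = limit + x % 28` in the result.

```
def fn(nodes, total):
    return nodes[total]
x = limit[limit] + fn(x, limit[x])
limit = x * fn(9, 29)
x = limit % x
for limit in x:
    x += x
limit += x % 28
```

6

Transformed code:
x = limit[limit] + x[limit[x]]
limit = x * 9[29]
x = limit % x
for limit in x:
    x = x + x
limit = limit + x % 28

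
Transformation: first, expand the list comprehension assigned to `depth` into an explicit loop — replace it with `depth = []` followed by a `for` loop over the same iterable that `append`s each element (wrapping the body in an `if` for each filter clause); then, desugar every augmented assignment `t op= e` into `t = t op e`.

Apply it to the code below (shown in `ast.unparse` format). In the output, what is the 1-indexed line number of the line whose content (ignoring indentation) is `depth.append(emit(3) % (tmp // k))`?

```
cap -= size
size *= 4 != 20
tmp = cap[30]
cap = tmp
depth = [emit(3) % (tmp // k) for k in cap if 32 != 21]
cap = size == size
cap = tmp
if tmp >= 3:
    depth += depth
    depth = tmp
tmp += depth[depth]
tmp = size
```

Transformed code:
cap = cap - size
size = size * (4 != 20)
tmp = cap[30]
cap = tmp
depth = []
for k in cap:
    if 32 != 21:
        depth.append(emit(3) % (tmp // k))
cap = size == size
cap = tmp
if tmp >= 3:
    depth = depth + depth
    depth = tmp
tmp = tmp + depth[depth]
tmp = size

8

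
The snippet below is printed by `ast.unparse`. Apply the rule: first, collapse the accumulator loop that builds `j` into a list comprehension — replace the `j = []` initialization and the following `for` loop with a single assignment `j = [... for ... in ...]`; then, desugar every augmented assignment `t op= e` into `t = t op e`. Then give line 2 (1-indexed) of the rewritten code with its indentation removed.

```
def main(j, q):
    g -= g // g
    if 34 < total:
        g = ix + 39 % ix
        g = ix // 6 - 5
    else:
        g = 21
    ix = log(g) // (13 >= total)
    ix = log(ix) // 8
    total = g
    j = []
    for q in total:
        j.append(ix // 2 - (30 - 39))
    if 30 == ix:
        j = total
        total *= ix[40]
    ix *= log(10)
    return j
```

Transformed code:
def main(j, q):
    g = g - g // g
    if 34 < total:
        g = ix + 39 % ix
        g = ix // 6 - 5
    else:
        g = 21
    ix = log(g) // (13 >= total)
    ix = log(ix) // 8
    total = g
    j = [ix // 2 - (30 - 39) for q in total]
    if 30 == ix:
        j = total
        total = total * ix[40]
    ix = ix * log(10)
    return j

g = g - g // g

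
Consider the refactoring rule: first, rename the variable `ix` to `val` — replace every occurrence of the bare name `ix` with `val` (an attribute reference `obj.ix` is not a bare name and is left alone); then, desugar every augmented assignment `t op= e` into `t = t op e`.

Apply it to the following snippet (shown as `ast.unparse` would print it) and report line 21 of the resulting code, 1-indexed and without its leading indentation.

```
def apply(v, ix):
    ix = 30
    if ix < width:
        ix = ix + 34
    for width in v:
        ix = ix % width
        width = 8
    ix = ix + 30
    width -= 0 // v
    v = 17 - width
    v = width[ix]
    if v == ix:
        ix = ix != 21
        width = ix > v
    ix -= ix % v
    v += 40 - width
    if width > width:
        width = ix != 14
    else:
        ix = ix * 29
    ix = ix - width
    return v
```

Transformed code:
def apply(v, val):
    val = 30
    if val < width:
        val = val + 34
    for width in v:
        val = val % width
        width = 8
    val = val + 30
    width = width - 0 // v
    v = 17 - width
    v = width[val]
    if v == val:
        val = val != 21
        width = val > v
    val = val - val % v
    v = v + (40 - width)
    if width > width:
        width = val != 14
    else:
        val = val * 29
    val = val - width
    return v

val = val - width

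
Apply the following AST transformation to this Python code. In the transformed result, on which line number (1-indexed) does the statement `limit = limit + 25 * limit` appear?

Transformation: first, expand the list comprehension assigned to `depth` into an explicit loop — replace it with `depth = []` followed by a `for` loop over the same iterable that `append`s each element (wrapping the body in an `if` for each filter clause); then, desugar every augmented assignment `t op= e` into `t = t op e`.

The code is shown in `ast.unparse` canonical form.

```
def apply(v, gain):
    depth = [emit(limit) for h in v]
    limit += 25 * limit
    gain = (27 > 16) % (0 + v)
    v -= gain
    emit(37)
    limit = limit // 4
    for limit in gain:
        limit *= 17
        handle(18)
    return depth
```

5

Transformed code:
def apply(v, gain):
    depth = []
    for h in v:
        depth.append(emit(limit))
    limit = limit + 25 * limit
    gain = (27 > 16) % (0 + v)
    v = v - gain
    emit(37)
    limit = limit // 4
    for limit in gain:
        limit = limit * 17
        handle(18)
    return depth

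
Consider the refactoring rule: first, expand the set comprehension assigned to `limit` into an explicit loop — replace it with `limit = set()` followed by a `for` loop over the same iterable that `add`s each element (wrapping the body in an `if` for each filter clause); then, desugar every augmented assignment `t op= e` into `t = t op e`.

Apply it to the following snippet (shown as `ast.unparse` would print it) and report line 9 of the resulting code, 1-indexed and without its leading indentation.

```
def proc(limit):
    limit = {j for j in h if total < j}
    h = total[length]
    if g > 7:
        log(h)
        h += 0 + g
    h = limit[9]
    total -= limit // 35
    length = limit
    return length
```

h = h + (0 + g)

Transformed code:
def proc(limit):
    limit = set()
    for j in h:
        if total < j:
            limit.add(j)
    h = total[length]
    if g > 7:
        log(h)
        h = h + (0 + g)
    h = limit[9]
    total = total - limit // 35
    length = limit
    return length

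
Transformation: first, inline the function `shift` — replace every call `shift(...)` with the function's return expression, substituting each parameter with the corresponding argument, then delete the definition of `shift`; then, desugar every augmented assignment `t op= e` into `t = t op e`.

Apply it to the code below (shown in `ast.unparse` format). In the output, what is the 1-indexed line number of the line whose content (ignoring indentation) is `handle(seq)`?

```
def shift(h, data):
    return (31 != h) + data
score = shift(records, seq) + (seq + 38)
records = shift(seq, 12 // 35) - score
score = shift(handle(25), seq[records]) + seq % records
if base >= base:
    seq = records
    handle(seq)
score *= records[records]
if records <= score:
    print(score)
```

Transformed code:
score = (31 != records) + seq + (seq + 38)
records = (31 != seq) + 12 // 35 - score
score = (31 != handle(25)) + seq[records] + seq % records
if base >= base:
    seq = records
    handle(seq)
score = score * records[records]
if records <= score:
    print(score)

6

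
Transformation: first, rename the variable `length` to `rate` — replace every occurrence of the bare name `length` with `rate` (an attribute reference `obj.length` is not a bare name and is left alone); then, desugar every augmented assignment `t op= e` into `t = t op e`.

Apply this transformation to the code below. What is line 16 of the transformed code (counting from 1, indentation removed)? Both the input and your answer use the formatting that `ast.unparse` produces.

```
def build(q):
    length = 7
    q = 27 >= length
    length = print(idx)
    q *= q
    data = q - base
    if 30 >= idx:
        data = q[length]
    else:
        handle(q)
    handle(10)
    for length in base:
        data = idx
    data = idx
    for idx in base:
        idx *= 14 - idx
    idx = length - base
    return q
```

Transformed code:
def build(q):
    rate = 7
    q = 27 >= rate
    rate = print(idx)
    q = q * q
    data = q - base
    if 30 >= idx:
        data = q[rate]
    else:
        handle(q)
    handle(10)
    for rate in base:
        data = idx
    data = idx
    for idx in base:
        idx = idx * (14 - idx)
    idx = rate - base
    return q

idx = idx * (14 - idx)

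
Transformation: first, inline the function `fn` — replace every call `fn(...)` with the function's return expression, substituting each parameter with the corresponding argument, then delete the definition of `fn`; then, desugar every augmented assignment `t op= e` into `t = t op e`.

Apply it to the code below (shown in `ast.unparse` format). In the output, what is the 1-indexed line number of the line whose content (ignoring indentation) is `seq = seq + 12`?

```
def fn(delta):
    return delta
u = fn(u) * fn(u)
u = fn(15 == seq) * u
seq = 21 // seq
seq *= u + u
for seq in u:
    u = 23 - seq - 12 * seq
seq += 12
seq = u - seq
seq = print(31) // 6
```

7

Transformed code:
u = u * u
u = (15 == seq) * u
seq = 21 // seq
seq = seq * (u + u)
for seq in u:
    u = 23 - seq - 12 * seq
seq = seq + 12
seq = u - seq
seq = print(31) // 6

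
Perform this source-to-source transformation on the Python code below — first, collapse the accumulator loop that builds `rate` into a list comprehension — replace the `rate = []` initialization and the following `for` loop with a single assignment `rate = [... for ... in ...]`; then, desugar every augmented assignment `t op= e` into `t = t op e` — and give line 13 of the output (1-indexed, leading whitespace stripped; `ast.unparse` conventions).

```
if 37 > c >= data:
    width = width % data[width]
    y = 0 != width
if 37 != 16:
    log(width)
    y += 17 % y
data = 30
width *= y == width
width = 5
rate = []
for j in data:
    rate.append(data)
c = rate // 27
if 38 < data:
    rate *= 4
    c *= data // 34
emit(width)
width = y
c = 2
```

Transformed code:
if 37 > c >= data:
    width = width % data[width]
    y = 0 != width
if 37 != 16:
    log(width)
    y = y + 17 % y
data = 30
width = width * (y == width)
width = 5
rate = [data for j in data]
c = rate // 27
if 38 < data:
    rate = rate * 4
    c = c * (data // 34)
emit(width)
width = y
c = 2

rate = rate * 4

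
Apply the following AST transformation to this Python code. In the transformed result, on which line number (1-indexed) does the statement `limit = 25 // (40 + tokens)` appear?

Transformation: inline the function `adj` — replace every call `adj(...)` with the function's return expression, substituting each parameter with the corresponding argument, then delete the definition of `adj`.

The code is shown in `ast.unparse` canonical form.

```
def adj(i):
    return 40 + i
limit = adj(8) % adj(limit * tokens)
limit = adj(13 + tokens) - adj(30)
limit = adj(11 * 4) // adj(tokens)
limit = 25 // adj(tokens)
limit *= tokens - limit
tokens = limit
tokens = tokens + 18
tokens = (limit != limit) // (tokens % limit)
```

4

Transformed code:
limit = (40 + 8) % (40 + limit * tokens)
limit = 40 + (13 + tokens) - (40 + 30)
limit = (40 + 11 * 4) // (40 + tokens)
limit = 25 // (40 + tokens)
limit *= tokens - limit
tokens = limit
tokens = tokens + 18
tokens = (limit != limit) // (tokens % limit)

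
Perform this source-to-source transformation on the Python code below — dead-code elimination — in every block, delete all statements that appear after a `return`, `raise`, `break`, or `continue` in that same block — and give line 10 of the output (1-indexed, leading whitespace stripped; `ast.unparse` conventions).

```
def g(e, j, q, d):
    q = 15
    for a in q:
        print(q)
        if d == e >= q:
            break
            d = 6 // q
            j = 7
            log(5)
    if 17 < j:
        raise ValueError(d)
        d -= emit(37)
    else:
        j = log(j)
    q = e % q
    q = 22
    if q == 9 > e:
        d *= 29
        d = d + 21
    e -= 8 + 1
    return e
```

Transformed code:
def g(e, j, q, d):
    q = 15
    for a in q:
        print(q)
        if d == e >= q:
            break
    if 17 < j:
        raise ValueError(d)
    else:
        j = log(j)
    q = e % q
    q = 22
    if q == 9 > e:
        d *= 29
        d = d + 21
    e -= 8 + 1
    return e

j = log(j)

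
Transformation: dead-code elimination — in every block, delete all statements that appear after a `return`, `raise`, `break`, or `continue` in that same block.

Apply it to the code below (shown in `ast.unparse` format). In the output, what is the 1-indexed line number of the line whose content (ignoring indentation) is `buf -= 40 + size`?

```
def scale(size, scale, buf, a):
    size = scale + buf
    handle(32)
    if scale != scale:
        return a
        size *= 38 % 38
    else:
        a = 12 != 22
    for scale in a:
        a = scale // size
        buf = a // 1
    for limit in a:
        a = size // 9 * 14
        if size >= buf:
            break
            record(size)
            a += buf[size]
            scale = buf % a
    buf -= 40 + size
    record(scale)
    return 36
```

Transformed code:
def scale(size, scale, buf, a):
    size = scale + buf
    handle(32)
    if scale != scale:
        return a
    else:
        a = 12 != 22
    for scale in a:
        a = scale // size
        buf = a // 1
    for limit in a:
        a = size // 9 * 14
        if size >= buf:
            break
    buf -= 40 + size
    record(scale)
    return 36

15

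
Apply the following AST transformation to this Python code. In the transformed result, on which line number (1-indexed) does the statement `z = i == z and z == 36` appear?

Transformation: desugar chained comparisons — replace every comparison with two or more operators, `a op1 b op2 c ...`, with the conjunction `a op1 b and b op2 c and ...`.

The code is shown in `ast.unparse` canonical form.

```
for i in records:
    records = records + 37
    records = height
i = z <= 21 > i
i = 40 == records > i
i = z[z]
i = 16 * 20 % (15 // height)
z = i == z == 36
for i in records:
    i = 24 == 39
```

Transformed code:
for i in records:
    records = records + 37
    records = height
i = z <= 21 and 21 > i
i = 40 == records and records > i
i = z[z]
i = 16 * 20 % (15 // height)
z = i == z and z == 36
for i in records:
    i = 24 == 39

8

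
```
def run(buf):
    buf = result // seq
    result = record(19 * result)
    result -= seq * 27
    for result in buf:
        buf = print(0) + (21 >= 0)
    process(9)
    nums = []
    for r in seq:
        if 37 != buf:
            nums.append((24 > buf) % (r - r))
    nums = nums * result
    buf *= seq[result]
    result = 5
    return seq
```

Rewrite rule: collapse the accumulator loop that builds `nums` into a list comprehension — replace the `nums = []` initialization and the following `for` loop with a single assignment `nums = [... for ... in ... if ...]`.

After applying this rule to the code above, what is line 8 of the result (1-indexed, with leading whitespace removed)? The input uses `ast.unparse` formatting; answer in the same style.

nums = [(24 > buf) % (r - r) for r in seq if 37 != buf]

Transformed code:
def run(buf):
    buf = result // seq
    result = record(19 * result)
    result -= seq * 27
    for result in buf:
        buf = print(0) + (21 >= 0)
    process(9)
    nums = [(24 > buf) % (r - r) for r in seq if 37 != buf]
    nums = nums * result
    buf *= seq[result]
    result = 5
    return seq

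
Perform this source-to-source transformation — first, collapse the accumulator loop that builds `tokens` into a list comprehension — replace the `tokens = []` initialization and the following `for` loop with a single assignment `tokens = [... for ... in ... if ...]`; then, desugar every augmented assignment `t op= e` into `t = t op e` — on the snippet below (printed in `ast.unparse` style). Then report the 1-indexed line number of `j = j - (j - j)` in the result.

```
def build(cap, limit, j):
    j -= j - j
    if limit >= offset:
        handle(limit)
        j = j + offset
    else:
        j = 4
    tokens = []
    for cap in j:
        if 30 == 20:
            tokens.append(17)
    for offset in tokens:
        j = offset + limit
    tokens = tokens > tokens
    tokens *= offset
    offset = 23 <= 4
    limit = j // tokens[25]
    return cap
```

Transformed code:
def build(cap, limit, j):
    j = j - (j - j)
    if limit >= offset:
        handle(limit)
        j = j + offset
    else:
        j = 4
    tokens = [17 for cap in j if 30 == 20]
    for offset in tokens:
        j = offset + limit
    tokens = tokens > tokens
    tokens = tokens * offset
    offset = 23 <= 4
    limit = j // tokens[25]
    return cap

2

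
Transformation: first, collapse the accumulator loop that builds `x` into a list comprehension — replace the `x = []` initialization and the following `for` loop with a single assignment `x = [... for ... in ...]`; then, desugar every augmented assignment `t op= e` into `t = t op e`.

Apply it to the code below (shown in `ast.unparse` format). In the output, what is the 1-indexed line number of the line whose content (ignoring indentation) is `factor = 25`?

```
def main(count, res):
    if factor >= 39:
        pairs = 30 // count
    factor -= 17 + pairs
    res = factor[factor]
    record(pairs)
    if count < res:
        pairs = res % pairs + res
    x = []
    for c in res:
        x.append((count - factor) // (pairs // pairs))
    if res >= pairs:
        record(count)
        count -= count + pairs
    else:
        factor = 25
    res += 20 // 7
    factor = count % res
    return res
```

Transformed code:
def main(count, res):
    if factor >= 39:
        pairs = 30 // count
    factor = factor - (17 + pairs)
    res = factor[factor]
    record(pairs)
    if count < res:
        pairs = res % pairs + res
    x = [(count - factor) // (pairs // pairs) for c in res]
    if res >= pairs:
        record(count)
        count = count - (count + pairs)
    else:
        factor = 25
    res = res + 20 // 7
    factor = count % res
    return res

14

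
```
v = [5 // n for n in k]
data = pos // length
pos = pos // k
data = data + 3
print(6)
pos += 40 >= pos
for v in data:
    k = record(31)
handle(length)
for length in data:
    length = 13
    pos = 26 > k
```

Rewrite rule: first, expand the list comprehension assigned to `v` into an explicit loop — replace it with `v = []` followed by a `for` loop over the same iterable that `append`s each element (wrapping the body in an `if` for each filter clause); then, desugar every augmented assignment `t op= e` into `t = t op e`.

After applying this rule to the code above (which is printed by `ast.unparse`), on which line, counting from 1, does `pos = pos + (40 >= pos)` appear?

8

Transformed code:
v = []
for n in k:
    v.append(5 // n)
data = pos // length
pos = pos // k
data = data + 3
print(6)
pos = pos + (40 >= pos)
for v in data:
    k = record(31)
handle(length)
for length in data:
    length = 13
    pos = 26 > k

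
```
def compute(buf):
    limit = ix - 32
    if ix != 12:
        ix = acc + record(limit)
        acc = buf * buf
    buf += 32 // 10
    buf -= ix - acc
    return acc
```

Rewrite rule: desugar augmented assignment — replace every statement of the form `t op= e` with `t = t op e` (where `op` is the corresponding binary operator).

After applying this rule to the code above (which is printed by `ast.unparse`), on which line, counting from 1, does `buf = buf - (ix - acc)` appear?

Transformed code:
def compute(buf):
    limit = ix - 32
    if ix != 12:
        ix = acc + record(limit)
        acc = buf * buf
    buf = buf + 32 // 10
    buf = buf - (ix - acc)
    return acc

7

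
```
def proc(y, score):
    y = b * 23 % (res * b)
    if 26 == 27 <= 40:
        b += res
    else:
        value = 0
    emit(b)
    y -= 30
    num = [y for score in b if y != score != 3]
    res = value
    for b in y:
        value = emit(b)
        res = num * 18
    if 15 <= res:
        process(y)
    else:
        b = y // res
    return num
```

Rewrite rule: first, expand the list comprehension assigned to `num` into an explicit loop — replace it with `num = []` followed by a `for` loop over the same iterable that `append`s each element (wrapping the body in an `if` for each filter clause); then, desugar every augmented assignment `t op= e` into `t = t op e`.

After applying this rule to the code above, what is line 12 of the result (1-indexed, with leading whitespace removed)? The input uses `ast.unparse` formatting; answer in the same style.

num.append(y)

Transformed code:
def proc(y, score):
    y = b * 23 % (res * b)
    if 26 == 27 <= 40:
        b = b + res
    else:
        value = 0
    emit(b)
    y = y - 30
    num = []
    for score in b:
        if y != score != 3:
            num.append(y)
    res = value
    for b in y:
        value = emit(b)
        res = num * 18
    if 15 <= res:
        process(y)
    else:
        b = y // res
    return num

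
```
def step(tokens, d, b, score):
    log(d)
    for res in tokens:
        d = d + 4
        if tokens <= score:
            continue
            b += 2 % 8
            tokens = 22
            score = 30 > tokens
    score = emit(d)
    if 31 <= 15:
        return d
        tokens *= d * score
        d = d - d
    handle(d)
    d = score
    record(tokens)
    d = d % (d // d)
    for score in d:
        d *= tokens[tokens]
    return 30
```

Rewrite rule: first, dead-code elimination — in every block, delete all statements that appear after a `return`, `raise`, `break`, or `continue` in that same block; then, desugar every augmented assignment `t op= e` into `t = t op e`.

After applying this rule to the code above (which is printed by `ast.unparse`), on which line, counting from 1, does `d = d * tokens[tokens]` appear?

15

Transformed code:
def step(tokens, d, b, score):
    log(d)
    for res in tokens:
        d = d + 4
        if tokens <= score:
            continue
    score = emit(d)
    if 31 <= 15:
        return d
    handle(d)
    d = score
    record(tokens)
    d = d % (d // d)
    for score in d:
        d = d * tokens[tokens]
    return 30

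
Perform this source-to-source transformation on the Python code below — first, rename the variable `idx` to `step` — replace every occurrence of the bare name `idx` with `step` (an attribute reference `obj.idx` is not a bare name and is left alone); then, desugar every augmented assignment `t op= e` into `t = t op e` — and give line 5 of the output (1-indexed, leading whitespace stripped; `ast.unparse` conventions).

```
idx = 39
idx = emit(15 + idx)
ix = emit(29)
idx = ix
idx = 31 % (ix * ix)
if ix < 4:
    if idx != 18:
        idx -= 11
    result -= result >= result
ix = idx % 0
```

Transformed code:
step = 39
step = emit(15 + step)
ix = emit(29)
step = ix
step = 31 % (ix * ix)
if ix < 4:
    if step != 18:
        step = step - 11
    result = result - (result >= result)
ix = step % 0

step = 31 % (ix * ix)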